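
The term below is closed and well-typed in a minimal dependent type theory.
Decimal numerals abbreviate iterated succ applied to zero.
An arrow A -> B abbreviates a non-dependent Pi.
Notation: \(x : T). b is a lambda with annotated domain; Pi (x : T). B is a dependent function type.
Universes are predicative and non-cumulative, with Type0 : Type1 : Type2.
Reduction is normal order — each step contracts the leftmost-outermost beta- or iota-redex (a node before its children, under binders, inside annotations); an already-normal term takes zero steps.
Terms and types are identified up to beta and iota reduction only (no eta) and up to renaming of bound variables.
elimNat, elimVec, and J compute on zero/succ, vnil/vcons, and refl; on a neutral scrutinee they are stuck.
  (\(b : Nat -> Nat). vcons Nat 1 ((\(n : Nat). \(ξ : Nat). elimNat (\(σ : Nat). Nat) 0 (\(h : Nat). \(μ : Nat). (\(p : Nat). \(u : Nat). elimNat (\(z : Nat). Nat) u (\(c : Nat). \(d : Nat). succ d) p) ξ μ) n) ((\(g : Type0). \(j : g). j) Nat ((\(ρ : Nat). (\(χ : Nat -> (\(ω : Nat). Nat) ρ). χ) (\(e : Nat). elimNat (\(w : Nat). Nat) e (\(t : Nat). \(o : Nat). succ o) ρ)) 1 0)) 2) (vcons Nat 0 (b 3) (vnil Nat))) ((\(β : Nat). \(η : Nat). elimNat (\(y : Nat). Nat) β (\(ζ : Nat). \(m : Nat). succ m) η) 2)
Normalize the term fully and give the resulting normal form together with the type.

reduced normal form:
  vcons Nat 1 2 (vcons Nat 0 5 (vnil Nat))
the term's type:
  Vec Nat 2
observation: 37 normal-order steps separate the term from its normal form.


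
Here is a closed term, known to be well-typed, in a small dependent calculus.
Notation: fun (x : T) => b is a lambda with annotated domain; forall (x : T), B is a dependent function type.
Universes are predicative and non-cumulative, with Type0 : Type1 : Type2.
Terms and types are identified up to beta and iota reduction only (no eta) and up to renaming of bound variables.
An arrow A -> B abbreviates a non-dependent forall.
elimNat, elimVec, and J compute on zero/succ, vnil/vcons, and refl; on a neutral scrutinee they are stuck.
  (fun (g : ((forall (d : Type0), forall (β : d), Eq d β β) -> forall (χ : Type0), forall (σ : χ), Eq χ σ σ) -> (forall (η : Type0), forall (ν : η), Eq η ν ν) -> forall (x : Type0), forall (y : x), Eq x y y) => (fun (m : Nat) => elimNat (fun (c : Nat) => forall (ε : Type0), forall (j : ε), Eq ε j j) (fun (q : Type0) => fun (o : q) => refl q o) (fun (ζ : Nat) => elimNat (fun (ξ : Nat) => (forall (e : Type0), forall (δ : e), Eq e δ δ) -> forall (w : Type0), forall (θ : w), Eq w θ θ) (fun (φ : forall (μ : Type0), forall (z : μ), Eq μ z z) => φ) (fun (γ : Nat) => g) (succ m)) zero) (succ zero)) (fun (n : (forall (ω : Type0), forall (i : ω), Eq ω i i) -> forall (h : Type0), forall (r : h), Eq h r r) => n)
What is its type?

type:
  forall (g : Type0), forall (d : g), Eq g d d


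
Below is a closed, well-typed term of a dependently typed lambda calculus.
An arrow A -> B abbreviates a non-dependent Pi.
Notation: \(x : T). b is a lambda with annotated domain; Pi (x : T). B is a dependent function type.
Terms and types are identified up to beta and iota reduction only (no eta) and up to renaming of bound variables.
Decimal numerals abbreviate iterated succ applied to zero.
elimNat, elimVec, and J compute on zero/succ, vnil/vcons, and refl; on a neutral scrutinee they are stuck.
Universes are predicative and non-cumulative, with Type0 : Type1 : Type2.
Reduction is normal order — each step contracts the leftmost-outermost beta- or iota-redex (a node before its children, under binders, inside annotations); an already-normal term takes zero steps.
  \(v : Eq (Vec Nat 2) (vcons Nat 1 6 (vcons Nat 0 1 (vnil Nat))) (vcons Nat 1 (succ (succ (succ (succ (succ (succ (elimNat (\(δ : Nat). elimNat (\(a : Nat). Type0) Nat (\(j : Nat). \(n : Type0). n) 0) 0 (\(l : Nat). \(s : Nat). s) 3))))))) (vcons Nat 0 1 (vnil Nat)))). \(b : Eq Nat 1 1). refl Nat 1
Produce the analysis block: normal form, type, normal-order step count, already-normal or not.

resulting normal form:
  \(v : Eq (Vec Nat 2) (vcons Nat 1 6 (vcons Nat 0 1 (vnil Nat))) (vcons Nat 1 6 (vcons Nat 0 1 (vnil Nat)))). \(δ : Eq Nat 1 1). refl Nat 1
the term's type:
  Eq (Vec Nat 2) (vcons Nat 1 6 (vcons Nat 0 1 (vnil Nat))) (vcons Nat 1 6 (vcons Nat 0 1 (vnil Nat))) -> Eq Nat 1 1 -> Eq Nat 1 1
steps to reach normal form (normal order): 10
started in normal form: no
first contracted redex: an elimNat iota-redex


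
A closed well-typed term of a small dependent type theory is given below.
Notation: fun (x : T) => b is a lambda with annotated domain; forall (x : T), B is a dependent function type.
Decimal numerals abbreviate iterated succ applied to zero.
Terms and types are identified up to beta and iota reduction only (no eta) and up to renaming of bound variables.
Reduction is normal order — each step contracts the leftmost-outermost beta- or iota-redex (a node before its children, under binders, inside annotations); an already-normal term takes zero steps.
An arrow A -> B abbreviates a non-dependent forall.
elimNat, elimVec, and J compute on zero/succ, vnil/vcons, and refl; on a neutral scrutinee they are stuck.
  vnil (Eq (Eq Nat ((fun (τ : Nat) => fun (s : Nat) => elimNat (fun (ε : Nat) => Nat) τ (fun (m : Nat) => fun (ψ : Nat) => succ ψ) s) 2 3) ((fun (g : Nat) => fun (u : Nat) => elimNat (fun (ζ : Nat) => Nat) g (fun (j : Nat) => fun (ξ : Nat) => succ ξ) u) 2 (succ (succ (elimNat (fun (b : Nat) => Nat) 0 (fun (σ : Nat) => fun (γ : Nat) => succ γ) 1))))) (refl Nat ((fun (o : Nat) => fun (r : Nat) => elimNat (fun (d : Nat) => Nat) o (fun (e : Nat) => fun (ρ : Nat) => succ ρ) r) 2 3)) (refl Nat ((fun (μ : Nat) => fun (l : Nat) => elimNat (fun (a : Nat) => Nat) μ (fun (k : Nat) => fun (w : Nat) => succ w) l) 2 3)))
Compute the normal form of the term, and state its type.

resulting normal form:
  vnil (Eq (Eq Nat 5 5) (refl Nat 5) (refl Nat 5))
inferred type:
  Vec (Eq (Eq Nat 5 5) (refl Nat 5) (refl Nat 5)) 0
observation: contracting a beta-redex first, the term normalizes in 52 steps.


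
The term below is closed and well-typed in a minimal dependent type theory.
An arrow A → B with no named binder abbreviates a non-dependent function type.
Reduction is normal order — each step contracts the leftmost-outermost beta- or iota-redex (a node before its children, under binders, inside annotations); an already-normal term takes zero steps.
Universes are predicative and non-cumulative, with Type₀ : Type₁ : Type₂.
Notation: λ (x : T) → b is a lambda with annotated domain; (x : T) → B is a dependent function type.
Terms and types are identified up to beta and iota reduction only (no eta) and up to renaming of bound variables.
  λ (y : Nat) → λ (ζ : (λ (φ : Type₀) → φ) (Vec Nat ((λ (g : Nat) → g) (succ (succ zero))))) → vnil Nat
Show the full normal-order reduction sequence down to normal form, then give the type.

normal-order reduction sequence:
  λ (y : Nat) → λ (ζ : (λ (φ : Type₀) → φ) (Vec Nat ((λ (g : Nat) → g) (succ (succ zero))))) → vnil Nat
  ~> λ (y : Nat) → λ (ζ : Vec Nat ((λ (φ : Nat) → φ) (succ (succ zero)))) → vnil Nat
  ~> λ (y : Nat) → λ (ζ : Vec Nat (succ (succ zero))) → vnil Nat
inferred type:
  Nat → Vec Nat (succ (succ zero)) → Vec Nat zero


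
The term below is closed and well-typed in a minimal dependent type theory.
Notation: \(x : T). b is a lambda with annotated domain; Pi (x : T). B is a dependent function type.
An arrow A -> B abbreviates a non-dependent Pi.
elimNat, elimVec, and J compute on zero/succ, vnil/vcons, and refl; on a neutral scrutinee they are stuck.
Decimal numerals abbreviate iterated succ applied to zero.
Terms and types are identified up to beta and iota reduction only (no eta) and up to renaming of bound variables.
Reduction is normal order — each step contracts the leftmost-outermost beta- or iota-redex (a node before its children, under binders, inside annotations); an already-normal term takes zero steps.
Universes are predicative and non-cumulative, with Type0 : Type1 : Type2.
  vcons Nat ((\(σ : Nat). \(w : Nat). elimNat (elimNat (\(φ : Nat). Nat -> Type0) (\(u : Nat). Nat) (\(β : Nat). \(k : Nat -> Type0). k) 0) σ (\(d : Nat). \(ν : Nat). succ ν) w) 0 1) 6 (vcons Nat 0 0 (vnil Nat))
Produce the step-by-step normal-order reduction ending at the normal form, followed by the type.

normal-order reduction sequence:
  vcons Nat ((\(σ : Nat). \(w : Nat). elimNat (elimNat (\(φ : Nat). Nat -> Type0) (\(u : Nat). Nat) (\(β : Nat). \(k : Nat -> Type0). k) 0) σ (\(d : Nat). \(ν : Nat). succ ν) w) 0 1) 6 (vcons Nat 0 0 (vnil Nat))
  ~> vcons Nat ((\(σ : Nat). elimNat (elimNat (\(w : Nat). Nat -> Type0) (\(φ : Nat). Nat) (\(u : Nat). \(β : Nat -> Type0). β) 0) 0 (\(k : Nat). \(d : Nat). succ d) σ) 1) 6 (vcons Nat 0 0 (vnil Nat))
  ~> vcons Nat (elimNat (elimNat (\(σ : Nat). Nat -> Type0) (\(w : Nat). Nat) (\(φ : Nat). \(u : Nat -> Type0). u) 0) 0 (\(β : Nat). \(k : Nat). succ k) 1) 6 (vcons Nat 0 0 (vnil Nat))
  ~> vcons Nat ((\(σ : Nat). \(w : Nat). succ w) 0 (elimNat (elimNat (\(φ : Nat). Nat -> Type0) (\(u : Nat). Nat) (\(β : Nat). \(k : Nat -> Type0). k) 0) 0 (\(d : Nat). \(ν : Nat). succ ν) 0)) 6 (vcons Nat 0 0 (vnil Nat))
  ~> vcons Nat ((\(σ : Nat). succ σ) (elimNat (elimNat (\(w : Nat). Nat -> Type0) (\(φ : Nat). Nat) (\(u : Nat). \(β : Nat -> Type0). β) 0) 0 (\(k : Nat). \(d : Nat). succ d) 0)) 6 (vcons Nat 0 0 (vnil Nat))
  ~> vcons Nat (succ (elimNat (elimNat (\(σ : Nat). Nat -> Type0) (\(w : Nat). Nat) (\(φ : Nat). \(u : Nat -> Type0). u) 0) 0 (\(β : Nat). \(k : Nat). succ k) 0)) 6 (vcons Nat 0 0 (vnil Nat))
  ~> vcons Nat 1 6 (vcons Nat 0 0 (vnil Nat))
inferred type:
  Vec Nat 2


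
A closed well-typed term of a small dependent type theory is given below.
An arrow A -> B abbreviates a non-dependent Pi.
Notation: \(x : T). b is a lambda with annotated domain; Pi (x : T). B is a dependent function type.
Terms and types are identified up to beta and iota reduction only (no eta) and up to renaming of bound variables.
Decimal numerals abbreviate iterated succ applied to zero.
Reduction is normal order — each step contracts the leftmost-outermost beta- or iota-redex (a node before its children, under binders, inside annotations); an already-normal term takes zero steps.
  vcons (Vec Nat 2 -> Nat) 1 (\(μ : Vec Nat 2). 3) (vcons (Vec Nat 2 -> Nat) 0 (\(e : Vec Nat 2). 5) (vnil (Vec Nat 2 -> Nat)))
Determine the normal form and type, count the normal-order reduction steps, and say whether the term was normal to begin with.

resulting normal form:
  vcons (Vec Nat 2 -> Nat) 1 (\(μ : Vec Nat 2). 3) (vcons (Vec Nat 2 -> Nat) 0 (\(e : Vec Nat 2). 5) (vnil (Vec Nat 2 -> Nat)))
type:
  Vec (Vec Nat 2 -> Nat) 2
normal-order step count: 0
started in normal form: yes


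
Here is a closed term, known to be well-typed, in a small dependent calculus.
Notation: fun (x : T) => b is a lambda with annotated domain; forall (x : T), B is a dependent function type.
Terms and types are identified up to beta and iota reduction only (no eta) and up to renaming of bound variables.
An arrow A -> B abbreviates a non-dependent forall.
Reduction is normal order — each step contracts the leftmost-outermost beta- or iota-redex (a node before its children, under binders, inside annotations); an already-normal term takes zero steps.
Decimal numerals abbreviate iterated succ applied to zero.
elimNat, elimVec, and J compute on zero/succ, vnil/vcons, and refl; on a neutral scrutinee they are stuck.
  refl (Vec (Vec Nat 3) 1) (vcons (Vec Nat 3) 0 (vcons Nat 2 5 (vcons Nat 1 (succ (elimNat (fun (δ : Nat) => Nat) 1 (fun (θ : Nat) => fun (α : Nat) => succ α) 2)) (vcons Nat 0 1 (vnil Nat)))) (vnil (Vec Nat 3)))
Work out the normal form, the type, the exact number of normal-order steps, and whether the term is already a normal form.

normal form:
  refl (Vec (Vec Nat 3) 1) (vcons (Vec Nat 3) 0 (vcons Nat 2 5 (vcons Nat 1 4 (vcons Nat 0 1 (vnil Nat)))) (vnil (Vec Nat 3)))
type:
  Eq (Vec (Vec Nat 3) 1) (vcons (Vec Nat 3) 0 (vcons Nat 2 5 (vcons Nat 1 4 (vcons Nat 0 1 (vnil Nat)))) (vnil (Vec Nat 3))) (vcons (Vec Nat 3) 0 (vcons Nat 2 5 (vcons Nat 1 4 (vcons Nat 0 1 (vnil Nat)))) (vnil (Vec Nat 3)))
reduction steps (normal order): 7
already normal: no
first contracted redex: an elimNat iota-redex


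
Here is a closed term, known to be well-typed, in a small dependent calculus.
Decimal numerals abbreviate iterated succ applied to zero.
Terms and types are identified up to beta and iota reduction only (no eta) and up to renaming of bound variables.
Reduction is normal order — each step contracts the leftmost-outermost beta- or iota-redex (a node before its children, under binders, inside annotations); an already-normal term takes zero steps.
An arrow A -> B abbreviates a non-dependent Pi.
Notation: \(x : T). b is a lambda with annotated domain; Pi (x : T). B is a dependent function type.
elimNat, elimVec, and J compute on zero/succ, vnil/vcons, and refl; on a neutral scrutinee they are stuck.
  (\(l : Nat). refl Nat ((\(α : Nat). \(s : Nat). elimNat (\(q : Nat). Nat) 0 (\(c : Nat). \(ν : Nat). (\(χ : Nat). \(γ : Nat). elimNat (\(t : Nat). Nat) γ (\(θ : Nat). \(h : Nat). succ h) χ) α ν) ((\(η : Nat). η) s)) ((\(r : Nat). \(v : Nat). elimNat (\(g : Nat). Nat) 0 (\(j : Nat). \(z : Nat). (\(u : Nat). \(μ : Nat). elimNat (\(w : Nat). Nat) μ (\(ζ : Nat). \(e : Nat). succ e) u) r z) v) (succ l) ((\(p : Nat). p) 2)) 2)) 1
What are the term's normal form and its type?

normal form:
  refl Nat 8
inferred type:
  Eq Nat 8 8
observation: contracting a beta-redex first, the term normalizes in 45 steps.


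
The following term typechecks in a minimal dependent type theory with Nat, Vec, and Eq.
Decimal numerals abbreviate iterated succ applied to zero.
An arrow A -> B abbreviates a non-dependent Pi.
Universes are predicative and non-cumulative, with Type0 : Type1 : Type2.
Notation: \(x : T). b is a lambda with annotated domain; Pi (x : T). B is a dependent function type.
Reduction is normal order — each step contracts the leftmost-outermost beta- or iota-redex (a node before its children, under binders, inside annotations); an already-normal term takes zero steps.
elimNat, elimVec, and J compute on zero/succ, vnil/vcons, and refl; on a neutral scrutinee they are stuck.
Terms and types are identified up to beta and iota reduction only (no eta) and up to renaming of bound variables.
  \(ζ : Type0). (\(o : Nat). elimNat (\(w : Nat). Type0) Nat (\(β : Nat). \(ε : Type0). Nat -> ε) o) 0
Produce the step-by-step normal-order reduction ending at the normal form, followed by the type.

reduction (normal order):
  \(ζ : Type0). (\(o : Nat). elimNat (\(w : Nat). Type0) Nat (\(β : Nat). \(ε : Type0). Nat -> ε) o) 0
  ~> \(ζ : Type0). elimNat (\(o : Nat). Type0) Nat (\(w : Nat). \(β : Type0). Nat -> β) 0
  ~> \(ζ : Type0). Nat
the term's type:
  Type0 -> Type0


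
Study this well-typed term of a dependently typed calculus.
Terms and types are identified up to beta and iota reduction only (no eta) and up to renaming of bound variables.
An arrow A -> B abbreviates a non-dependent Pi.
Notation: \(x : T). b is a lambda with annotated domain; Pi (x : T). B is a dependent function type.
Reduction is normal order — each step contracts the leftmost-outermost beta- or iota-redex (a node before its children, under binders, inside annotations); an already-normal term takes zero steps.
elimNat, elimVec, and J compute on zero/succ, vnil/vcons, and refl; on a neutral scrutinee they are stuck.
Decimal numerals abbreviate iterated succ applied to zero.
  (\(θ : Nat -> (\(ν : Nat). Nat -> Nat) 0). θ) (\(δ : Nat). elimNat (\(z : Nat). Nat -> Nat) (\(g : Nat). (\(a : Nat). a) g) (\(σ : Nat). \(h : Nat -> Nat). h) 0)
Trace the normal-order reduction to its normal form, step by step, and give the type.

normal-order reduction:
  (\(θ : Nat -> (\(ν : Nat). Nat -> Nat) 0). θ) (\(δ : Nat). elimNat (\(z : Nat). Nat -> Nat) (\(g : Nat). (\(a : Nat). a) g) (\(σ : Nat). \(h : Nat -> Nat). h) 0)
  ~> \(θ : Nat). elimNat (\(ν : Nat). Nat -> Nat) (\(δ : Nat). (\(z : Nat). z) δ) (\(g : Nat). \(a : Nat -> Nat). a) 0
  ~> \(θ : Nat). \(ν : Nat). (\(δ : Nat). δ) ν
  ~> \(θ : Nat). \(ν : Nat). ν
the term's type:
  Nat -> Nat -> Nat


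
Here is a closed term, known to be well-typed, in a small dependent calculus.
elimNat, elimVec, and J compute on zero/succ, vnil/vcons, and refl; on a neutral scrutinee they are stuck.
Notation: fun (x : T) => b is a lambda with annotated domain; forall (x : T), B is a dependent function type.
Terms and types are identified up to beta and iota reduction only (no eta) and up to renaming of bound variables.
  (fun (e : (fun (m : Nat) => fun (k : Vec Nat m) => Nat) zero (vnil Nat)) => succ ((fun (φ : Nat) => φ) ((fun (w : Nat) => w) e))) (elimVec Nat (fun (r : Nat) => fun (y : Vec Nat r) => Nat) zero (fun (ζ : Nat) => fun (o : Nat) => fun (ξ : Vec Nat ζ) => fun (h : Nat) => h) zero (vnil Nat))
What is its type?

inferred type:
  Nat


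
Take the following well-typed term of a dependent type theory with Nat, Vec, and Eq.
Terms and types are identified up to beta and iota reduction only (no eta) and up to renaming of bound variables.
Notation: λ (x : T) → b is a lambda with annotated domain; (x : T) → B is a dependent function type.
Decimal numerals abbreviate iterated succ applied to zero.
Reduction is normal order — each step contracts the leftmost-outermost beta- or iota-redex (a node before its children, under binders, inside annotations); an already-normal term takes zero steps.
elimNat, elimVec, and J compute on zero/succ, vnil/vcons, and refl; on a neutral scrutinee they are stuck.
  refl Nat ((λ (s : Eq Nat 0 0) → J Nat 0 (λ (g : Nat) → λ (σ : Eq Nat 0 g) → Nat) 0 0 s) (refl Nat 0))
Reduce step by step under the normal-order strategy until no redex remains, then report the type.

normal-order reduction sequence:
  refl Nat ((λ (s : Eq Nat 0 0) → J Nat 0 (λ (g : Nat) → λ (σ : Eq Nat 0 g) → Nat) 0 0 s) (refl Nat 0))
  ~> refl Nat (J Nat 0 (λ (s : Nat) → λ (g : Eq Nat 0 s) → Nat) 0 0 (refl Nat 0))
  ~> refl Nat 0
inferred type:
  Eq Nat 0 0


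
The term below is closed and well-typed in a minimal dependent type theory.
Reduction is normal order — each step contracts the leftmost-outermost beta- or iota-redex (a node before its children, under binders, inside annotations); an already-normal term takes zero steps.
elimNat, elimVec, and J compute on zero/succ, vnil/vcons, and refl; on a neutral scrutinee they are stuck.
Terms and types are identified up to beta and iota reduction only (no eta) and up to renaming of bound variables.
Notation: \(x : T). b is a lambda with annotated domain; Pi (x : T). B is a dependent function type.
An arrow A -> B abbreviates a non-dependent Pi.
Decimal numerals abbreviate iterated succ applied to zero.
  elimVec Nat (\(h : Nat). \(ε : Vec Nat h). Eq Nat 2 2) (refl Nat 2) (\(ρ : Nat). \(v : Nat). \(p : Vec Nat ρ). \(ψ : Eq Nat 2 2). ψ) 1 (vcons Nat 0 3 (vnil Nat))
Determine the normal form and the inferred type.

resulting normal form:
  refl Nat 2
inferred type:
  Eq Nat 2 2


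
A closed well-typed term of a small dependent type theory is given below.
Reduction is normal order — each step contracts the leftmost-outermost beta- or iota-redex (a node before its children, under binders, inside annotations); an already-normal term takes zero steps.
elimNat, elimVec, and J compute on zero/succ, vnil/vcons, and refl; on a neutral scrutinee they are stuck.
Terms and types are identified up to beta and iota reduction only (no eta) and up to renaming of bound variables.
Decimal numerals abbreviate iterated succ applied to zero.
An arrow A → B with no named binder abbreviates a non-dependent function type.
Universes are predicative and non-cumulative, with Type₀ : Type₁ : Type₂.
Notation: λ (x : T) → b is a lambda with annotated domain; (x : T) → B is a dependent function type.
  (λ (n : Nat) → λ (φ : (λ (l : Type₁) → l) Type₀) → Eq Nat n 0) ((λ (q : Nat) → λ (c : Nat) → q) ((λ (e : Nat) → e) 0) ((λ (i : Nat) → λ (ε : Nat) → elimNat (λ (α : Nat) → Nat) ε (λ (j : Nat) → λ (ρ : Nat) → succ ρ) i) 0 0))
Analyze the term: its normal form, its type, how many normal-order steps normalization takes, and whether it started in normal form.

reduced normal form:
  λ (n : Type₀) → Eq Nat 0 0
the term's type:
  Type₀ → Type₀
reduction steps (normal order): 5
already normal: no
first contracted redex: a beta-redex


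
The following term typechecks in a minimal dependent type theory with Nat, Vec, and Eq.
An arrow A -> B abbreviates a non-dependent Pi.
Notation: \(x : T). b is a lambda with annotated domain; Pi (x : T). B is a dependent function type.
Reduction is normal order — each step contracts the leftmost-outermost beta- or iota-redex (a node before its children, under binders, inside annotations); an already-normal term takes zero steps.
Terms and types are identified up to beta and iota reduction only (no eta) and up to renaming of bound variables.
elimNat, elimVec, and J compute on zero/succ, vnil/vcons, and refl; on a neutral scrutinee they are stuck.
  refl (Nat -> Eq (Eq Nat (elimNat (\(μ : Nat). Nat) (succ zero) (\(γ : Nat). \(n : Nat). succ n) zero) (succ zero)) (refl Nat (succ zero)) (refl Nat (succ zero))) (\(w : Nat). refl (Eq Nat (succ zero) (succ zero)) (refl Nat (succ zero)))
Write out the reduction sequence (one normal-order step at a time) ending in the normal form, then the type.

reduction (normal order):
  refl (Nat -> Eq (Eq Nat (elimNat (\(μ : Nat). Nat) (succ zero) (\(γ : Nat). \(n : Nat). succ n) zero) (succ zero)) (refl Nat (succ zero)) (refl Nat (succ zero))) (\(w : Nat). refl (Eq Nat (succ zero) (succ zero)) (refl Nat (succ zero)))
  ~> refl (Nat -> Eq (Eq Nat (succ zero) (succ zero)) (refl Nat (succ zero)) (refl Nat (succ zero))) (\(μ : Nat). refl (Eq Nat (succ zero) (succ zero)) (refl Nat (succ zero)))
the term's type:
  Eq (Nat -> Eq (Eq Nat (succ zero) (succ zero)) (refl Nat (succ zero)) (refl Nat (succ zero))) (\(μ : Nat). refl (Eq Nat (succ zero) (succ zero)) (refl Nat (succ zero))) (\(γ : Nat). refl (Eq Nat (succ zero) (succ zero)) (refl Nat (succ zero)))


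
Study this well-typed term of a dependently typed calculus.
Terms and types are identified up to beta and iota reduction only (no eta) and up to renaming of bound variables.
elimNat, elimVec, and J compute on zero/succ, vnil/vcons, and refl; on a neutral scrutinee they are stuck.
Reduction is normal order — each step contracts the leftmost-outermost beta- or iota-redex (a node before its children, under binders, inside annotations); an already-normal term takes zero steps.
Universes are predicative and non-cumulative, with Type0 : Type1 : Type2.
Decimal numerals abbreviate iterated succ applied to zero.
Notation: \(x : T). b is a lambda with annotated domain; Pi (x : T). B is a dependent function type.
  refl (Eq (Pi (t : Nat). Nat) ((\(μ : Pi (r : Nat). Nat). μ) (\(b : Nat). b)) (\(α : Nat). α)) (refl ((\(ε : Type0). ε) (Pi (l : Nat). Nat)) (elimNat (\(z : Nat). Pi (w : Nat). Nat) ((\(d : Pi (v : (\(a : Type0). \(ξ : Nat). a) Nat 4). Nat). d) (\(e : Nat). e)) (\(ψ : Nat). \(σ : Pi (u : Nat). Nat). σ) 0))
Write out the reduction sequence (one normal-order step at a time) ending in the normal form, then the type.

normal-order reduction:
  refl (Eq (Pi (t : Nat). Nat) ((\(μ : Pi (r : Nat). Nat). μ) (\(b : Nat). b)) (\(α : Nat). α)) (refl ((\(ε : Type0). ε) (Pi (l : Nat). Nat)) (elimNat (\(z : Nat). Pi (w : Nat). Nat) ((\(d : Pi (v : (\(a : Type0). \(ξ : Nat). a) Nat 4). Nat). d) (\(e : Nat). e)) (\(ψ : Nat). \(σ : Pi (u : Nat). Nat). σ) 0))
  ~> refl (Eq (Pi (t : Nat). Nat) (\(μ : Nat). μ) (\(r : Nat). r)) (refl ((\(b : Type0). b) (Pi (α : Nat). Nat)) (elimNat (\(ε : Nat). Pi (l : Nat). Nat) ((\(z : Pi (w : (\(d : Type0). \(v : Nat). d) Nat 4). Nat). z) (\(a : Nat). a)) (\(ξ : Nat). \(e : Pi (ψ : Nat). Nat). e) 0))
  ~> refl (Eq (Pi (t : Nat). Nat) (\(μ : Nat). μ) (\(r : Nat). r)) (refl (Pi (b : Nat). Nat) (elimNat (\(α : Nat). Pi (ε : Nat). Nat) ((\(l : Pi (z : (\(w : Type0). \(d : Nat). w) Nat 4). Nat). l) (\(v : Nat). v)) (\(a : Nat). \(ξ : Pi (e : Nat). Nat). ξ) 0))
  ~> refl (Eq (Pi (t : Nat). Nat) (\(μ : Nat). μ) (\(r : Nat). r)) (refl (Pi (b : Nat). Nat) ((\(α : Pi (ε : (\(l : Type0). \(z : Nat). l) Nat 4). Nat). α) (\(w : Nat). w)))
  ~> refl (Eq (Pi (t : Nat). Nat) (\(μ : Nat). μ) (\(r : Nat). r)) (refl (Pi (b : Nat). Nat) (\(α : Nat). α))
inferred type:
  Eq (Eq (Pi (t : Nat). Nat) (\(μ : Nat). μ) (\(r : Nat). r)) (refl (Pi (b : Nat). Nat) (\(α : Nat). α)) (refl (Pi (ε : Nat). Nat) (\(l : Nat). l))


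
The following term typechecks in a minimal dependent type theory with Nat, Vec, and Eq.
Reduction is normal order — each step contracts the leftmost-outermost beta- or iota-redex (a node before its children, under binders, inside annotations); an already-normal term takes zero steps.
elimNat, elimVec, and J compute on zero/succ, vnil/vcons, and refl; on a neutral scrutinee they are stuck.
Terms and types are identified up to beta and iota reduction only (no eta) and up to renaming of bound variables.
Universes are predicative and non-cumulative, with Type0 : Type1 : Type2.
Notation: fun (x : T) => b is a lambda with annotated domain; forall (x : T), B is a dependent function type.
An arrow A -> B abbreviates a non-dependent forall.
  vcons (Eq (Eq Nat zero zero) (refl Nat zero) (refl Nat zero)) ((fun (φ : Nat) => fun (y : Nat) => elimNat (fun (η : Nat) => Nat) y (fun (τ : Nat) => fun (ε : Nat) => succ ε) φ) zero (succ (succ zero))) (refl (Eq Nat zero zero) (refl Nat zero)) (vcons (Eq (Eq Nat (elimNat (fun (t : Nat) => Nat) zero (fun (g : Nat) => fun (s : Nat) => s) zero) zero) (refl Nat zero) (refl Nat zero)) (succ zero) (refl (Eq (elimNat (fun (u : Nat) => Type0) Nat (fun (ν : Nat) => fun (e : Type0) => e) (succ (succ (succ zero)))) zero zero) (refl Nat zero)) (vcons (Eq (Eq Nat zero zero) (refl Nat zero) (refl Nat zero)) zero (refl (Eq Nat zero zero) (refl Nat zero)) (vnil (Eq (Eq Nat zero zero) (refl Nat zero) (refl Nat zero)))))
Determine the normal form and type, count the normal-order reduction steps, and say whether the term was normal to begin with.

reduced normal form:
  vcons (Eq (Eq Nat zero zero) (refl Nat zero) (refl Nat zero)) (succ (succ zero)) (refl (Eq Nat zero zero) (refl Nat zero)) (vcons (Eq (Eq Nat zero zero) (refl Nat zero) (refl Nat zero)) (succ zero) (refl (Eq Nat zero zero) (refl Nat zero)) (vcons (Eq (Eq Nat zero zero) (refl Nat zero) (refl Nat zero)) zero (refl (Eq Nat zero zero) (refl Nat zero)) (vnil (Eq (Eq Nat zero zero) (refl Nat zero) (refl Nat zero)))))
inferred type:
  Vec (Eq (Eq Nat zero zero) (refl Nat zero) (refl Nat zero)) (succ (succ (succ zero)))
normal-order step count: 14
term was already normal: no
first redex: a beta-redex


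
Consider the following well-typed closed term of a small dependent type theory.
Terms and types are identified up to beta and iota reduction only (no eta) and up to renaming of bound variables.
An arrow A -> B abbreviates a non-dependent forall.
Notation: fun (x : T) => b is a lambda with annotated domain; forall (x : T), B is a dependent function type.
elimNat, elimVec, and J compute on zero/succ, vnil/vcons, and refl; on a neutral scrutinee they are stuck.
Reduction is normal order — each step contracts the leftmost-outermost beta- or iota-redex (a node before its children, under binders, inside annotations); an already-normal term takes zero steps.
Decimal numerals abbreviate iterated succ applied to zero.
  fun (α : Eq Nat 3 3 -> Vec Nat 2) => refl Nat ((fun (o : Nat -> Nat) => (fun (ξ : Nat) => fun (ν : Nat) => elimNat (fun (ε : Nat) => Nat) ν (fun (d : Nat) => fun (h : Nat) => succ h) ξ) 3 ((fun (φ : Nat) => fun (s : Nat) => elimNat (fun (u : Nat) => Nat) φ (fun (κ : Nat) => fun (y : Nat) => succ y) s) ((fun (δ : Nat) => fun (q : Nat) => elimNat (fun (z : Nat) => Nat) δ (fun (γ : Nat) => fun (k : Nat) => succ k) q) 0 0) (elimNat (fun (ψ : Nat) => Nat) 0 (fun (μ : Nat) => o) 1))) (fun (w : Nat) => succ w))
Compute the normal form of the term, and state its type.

reduced normal form:
  fun (α : Eq Nat 3 3 -> Vec Nat 2) => refl Nat 4
the term's type:
  (Eq Nat 3 3 -> Vec Nat 2) -> Eq Nat 4 4
observation: 26 normal-order steps normalize the term, beginning with a beta-redex.


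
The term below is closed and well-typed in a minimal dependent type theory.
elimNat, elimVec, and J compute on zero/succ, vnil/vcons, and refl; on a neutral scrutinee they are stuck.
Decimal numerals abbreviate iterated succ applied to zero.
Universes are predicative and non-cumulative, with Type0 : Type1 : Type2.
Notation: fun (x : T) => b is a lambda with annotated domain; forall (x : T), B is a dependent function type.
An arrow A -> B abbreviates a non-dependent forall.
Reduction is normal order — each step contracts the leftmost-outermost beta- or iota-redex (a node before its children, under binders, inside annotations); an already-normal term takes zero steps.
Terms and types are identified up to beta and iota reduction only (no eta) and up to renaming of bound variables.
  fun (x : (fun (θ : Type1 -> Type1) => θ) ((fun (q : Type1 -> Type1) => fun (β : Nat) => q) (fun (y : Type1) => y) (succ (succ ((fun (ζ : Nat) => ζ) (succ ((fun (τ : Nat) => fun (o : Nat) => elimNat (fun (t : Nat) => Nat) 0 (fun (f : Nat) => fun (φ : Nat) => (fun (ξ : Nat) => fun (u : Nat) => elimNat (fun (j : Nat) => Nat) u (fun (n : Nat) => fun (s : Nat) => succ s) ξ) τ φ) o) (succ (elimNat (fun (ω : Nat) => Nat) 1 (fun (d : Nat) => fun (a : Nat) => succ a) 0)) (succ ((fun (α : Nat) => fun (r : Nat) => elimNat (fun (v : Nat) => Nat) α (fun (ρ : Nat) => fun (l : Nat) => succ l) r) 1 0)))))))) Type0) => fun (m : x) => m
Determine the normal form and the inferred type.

normal form:
  fun (x : Type0) => fun (θ : x) => θ
the term's type:
  forall (x : Type0), x -> x


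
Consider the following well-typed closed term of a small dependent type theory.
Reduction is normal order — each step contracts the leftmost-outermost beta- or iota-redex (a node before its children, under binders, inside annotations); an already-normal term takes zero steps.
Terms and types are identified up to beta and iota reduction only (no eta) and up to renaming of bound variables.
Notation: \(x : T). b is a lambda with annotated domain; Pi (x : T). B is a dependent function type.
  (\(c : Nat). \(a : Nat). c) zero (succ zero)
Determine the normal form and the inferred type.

reduced normal form:
  zero
type:
  Nat


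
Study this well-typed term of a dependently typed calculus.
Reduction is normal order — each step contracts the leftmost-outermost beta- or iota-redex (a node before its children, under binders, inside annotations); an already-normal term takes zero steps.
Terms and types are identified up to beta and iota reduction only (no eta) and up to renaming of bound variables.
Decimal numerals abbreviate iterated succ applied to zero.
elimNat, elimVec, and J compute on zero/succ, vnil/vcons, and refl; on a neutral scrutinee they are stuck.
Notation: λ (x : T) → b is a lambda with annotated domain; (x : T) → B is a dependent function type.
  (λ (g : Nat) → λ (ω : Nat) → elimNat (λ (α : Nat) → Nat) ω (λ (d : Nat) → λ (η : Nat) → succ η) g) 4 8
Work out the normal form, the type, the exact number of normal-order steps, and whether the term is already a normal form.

normal form:
  12
type:
  Nat
normal-order step count: 15
term was already normal: no
first contracted redex: a beta-redex


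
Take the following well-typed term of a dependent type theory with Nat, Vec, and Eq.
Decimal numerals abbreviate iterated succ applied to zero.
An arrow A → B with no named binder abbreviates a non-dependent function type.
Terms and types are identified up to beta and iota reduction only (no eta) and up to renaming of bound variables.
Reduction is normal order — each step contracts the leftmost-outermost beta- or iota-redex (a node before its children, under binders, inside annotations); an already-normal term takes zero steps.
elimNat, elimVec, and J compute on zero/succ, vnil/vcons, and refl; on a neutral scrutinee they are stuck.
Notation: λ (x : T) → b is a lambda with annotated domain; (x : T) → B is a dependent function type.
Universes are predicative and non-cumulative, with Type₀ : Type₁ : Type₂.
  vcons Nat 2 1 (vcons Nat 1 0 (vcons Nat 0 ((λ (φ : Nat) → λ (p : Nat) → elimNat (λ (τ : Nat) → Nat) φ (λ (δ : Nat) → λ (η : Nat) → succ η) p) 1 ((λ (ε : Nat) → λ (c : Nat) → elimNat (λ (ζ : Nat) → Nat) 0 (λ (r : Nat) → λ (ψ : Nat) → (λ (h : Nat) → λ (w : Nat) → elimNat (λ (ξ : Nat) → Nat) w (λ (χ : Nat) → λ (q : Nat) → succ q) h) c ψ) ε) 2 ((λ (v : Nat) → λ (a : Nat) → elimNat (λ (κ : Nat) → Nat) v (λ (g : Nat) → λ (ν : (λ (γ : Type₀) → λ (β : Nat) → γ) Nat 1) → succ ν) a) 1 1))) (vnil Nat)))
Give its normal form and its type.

normal form:
  vcons Nat 2 1 (vcons Nat 1 0 (vcons Nat 0 5 (vnil Nat)))
type:
  Vec Nat 3


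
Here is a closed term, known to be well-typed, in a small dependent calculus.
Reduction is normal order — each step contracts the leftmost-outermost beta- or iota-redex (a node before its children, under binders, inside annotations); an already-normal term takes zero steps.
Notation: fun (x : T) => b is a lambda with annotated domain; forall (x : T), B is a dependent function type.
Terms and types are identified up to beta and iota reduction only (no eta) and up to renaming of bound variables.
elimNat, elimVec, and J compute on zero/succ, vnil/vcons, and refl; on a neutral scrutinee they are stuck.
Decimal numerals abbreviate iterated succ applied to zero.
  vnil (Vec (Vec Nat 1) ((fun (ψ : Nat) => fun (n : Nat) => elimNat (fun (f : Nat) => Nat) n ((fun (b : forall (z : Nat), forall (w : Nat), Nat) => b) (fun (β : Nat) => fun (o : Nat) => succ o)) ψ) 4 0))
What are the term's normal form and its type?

reduced normal form:
  vnil (Vec (Vec Nat 1) 4)
the term's type:
  Vec (Vec (Vec Nat 1) 4) 0
observation: normalization takes exactly 19 steps under the normal-order strategy.


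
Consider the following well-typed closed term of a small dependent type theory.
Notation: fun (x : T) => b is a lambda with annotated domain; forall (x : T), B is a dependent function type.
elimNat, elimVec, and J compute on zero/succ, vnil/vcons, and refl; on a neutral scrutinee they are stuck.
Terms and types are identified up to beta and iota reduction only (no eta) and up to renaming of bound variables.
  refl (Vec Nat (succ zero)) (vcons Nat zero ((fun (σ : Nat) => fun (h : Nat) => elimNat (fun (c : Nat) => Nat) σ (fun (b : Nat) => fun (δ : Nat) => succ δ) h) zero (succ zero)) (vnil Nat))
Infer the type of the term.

the term's type:
  Eq (Vec Nat (succ zero)) (vcons Nat zero (succ zero) (vnil Nat)) (vcons Nat zero (succ zero) (vnil Nat))


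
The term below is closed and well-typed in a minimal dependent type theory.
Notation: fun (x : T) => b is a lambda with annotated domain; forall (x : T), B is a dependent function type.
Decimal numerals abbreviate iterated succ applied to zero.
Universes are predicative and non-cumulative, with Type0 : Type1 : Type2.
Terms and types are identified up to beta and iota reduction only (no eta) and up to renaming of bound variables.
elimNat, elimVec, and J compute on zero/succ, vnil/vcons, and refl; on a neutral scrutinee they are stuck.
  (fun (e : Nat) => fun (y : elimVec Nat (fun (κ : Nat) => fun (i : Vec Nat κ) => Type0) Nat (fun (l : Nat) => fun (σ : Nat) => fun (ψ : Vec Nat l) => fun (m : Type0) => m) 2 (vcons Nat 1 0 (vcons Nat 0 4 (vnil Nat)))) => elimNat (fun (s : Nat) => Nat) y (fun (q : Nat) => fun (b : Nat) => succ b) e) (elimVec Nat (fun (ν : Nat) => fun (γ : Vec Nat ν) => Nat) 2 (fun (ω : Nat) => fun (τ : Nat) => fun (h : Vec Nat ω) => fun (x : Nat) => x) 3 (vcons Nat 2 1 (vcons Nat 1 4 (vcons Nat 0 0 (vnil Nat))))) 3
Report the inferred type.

inferred type:
  Nat


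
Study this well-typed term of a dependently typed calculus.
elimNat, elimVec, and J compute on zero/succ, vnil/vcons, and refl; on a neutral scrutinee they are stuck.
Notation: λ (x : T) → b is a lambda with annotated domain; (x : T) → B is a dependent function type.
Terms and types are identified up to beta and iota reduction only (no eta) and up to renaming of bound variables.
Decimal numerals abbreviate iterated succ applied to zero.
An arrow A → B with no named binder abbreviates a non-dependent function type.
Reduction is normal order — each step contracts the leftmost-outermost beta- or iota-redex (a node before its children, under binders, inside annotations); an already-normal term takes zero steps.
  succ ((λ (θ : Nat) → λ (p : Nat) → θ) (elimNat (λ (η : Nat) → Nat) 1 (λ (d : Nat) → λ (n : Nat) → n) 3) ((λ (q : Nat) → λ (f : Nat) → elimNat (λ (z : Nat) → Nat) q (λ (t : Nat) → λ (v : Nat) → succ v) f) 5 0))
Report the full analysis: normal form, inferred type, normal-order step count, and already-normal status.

resulting normal form:
  2
the term's type:
  Nat
steps to reach normal form (normal order): 12
already normal: no
first redex: a beta-redex


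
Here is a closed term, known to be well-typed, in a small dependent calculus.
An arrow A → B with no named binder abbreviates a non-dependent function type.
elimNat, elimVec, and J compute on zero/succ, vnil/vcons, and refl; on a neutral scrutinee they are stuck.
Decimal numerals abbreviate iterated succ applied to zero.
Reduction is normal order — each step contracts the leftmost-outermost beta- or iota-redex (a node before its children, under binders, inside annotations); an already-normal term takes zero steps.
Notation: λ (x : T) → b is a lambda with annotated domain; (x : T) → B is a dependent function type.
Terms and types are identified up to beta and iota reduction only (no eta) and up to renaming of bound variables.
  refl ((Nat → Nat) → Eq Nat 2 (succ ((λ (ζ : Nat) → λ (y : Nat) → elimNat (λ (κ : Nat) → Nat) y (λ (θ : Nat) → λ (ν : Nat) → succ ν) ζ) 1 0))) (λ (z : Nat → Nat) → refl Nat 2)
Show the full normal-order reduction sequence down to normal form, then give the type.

normal-order reduction sequence:
  refl ((Nat → Nat) → Eq Nat 2 (succ ((λ (ζ : Nat) → λ (y : Nat) → elimNat (λ (κ : Nat) → Nat) y (λ (θ : Nat) → λ (ν : Nat) → succ ν) ζ) 1 0))) (λ (z : Nat → Nat) → refl Nat 2)
  ~> refl ((Nat → Nat) → Eq Nat 2 (succ ((λ (ζ : Nat) → elimNat (λ (y : Nat) → Nat) ζ (λ (κ : Nat) → λ (θ : Nat) → succ θ) 1) 0))) (λ (ν : Nat → Nat) → refl Nat 2)
  ~> refl ((Nat → Nat) → Eq Nat 2 (succ (elimNat (λ (ζ : Nat) → Nat) 0 (λ (y : Nat) → λ (κ : Nat) → succ κ) 1))) (λ (θ : Nat → Nat) → refl Nat 2)
  ~> refl ((Nat → Nat) → Eq Nat 2 (succ ((λ (ζ : Nat) → λ (y : Nat) → succ y) 0 (elimNat (λ (κ : Nat) → Nat) 0 (λ (θ : Nat) → λ (ν : Nat) → succ ν) 0)))) (λ (z : Nat → Nat) → refl Nat 2)
  ~> refl ((Nat → Nat) → Eq Nat 2 (succ ((λ (ζ : Nat) → succ ζ) (elimNat (λ (y : Nat) → Nat) 0 (λ (κ : Nat) → λ (θ : Nat) → succ θ) 0)))) (λ (ν : Nat → Nat) → refl Nat 2)
  ~> refl ((Nat → Nat) → Eq Nat 2 (succ (succ (elimNat (λ (ζ : Nat) → Nat) 0 (λ (y : Nat) → λ (κ : Nat) → succ κ) 0)))) (λ (θ : Nat → Nat) → refl Nat 2)
  ~> refl ((Nat → Nat) → Eq Nat 2 2) (λ (ζ : Nat → Nat) → refl Nat 2)
type:
  Eq ((Nat → Nat) → Eq Nat 2 2) (λ (ζ : Nat → Nat) → refl Nat 2) (λ (y : Nat → Nat) → refl Nat 2)


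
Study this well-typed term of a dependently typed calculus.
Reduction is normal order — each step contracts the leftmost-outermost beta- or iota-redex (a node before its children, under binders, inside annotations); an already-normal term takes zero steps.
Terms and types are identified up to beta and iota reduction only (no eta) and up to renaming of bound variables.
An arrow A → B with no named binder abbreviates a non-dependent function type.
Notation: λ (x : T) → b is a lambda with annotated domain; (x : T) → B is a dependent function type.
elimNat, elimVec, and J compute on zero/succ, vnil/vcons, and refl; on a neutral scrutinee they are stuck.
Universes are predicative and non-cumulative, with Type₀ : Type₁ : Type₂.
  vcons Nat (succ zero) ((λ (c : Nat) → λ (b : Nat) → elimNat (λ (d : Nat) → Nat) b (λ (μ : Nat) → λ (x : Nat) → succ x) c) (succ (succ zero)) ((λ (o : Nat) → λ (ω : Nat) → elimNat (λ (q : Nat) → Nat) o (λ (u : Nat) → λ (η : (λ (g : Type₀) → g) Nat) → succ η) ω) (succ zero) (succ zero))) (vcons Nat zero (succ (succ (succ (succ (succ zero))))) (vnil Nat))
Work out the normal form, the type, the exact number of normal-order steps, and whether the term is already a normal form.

reduced normal form:
  vcons Nat (succ zero) (succ (succ (succ (succ zero)))) (vcons Nat zero (succ (succ (succ (succ (succ zero))))) (vnil Nat))
inferred type:
  Vec Nat (succ (succ zero))
normal-order step count: 15
already normal: no
first redex: a beta-redex
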